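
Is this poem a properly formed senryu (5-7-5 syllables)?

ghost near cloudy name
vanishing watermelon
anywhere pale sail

Yes

Line 1: "ghost near cloudy name": 1+1+2+1 = 5 ✓
Line 2: "vanishing watermelon": 3+4 = 7 ✓
Line 3: "anywhere pale sail": 3+1+1 = 5 ✓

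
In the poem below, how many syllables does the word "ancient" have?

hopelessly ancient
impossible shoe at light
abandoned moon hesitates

2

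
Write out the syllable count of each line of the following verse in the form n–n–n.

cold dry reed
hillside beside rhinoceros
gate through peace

3–8–3

Line 1: "cold dry reed": 1+1+1 = 3
Line 2: "hillside beside rhinoceros": 2+2+4 = 8
Line 3: "gate through peace": 1+1+1 = 3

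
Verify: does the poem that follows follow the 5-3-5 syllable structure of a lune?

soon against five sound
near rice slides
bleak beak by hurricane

Line 1: soon (1), against (2), five (1), sound (1) → 5 ✓
Line 2: near (1), rice (1), slides (1) → 3 ✓
Line 3: bleak (1), beak (1), by (1), hurricane (3) → 6 (expected 5)

No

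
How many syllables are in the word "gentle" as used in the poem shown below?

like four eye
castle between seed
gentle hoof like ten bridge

2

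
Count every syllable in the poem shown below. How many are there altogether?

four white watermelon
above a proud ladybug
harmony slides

17

Line 1: four(1) + white(1) + watermelon(4) = 6
Line 2: above(2) + a(1) + proud(1) + ladybug(3) = 7
Line 3: harmony(3) + slides(1) = 4
Total: 6 + 7 + 4 = 17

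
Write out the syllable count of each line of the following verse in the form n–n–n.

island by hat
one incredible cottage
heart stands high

4–7–3

Line 1: island(2) + by(1) + hat(1) = 4
Line 2: one(1) + incredible(4) + cottage(2) = 7
Line 3: heart(1) + stands(1) + high(1) = 3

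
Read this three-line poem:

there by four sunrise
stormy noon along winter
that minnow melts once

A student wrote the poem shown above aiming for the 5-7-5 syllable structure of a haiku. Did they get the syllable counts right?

Yes

Line 1: there (1), by (1), four (1), sunrise (2) → 5 ✓
Line 2: stormy (2), noon (1), along (2), winter (2) → 7 ✓
Line 3: that (1), minnow (2), melts (1), once (1) → 5 ✓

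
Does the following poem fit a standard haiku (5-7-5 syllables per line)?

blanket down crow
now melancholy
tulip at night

Line 1: blanket (2), down (1), crow (1) → 4 (expected 5)
Line 2: now (1), melancholy (4) → 5 (expected 7)
Line 3: tulip (2), at (1), night (1) → 4 (expected 5)

No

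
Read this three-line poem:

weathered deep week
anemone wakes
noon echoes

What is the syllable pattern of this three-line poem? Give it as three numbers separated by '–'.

4–5–3

Line 1: weathered(2) + deep(1) + week(1) = 4
Line 2: anemone(4) + wakes(1) = 5
Line 3: noon(1) + echoes(2) = 3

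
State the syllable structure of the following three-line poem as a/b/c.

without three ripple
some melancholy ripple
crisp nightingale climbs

Line 1: "without three ripple": 2+1+2 = 5
Line 2: "some melancholy ripple": 1+4+2 = 7
Line 3: "crisp nightingale climbs": 1+3+1 = 5

5/7/5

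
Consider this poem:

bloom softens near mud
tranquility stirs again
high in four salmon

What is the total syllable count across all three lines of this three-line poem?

17

Line 1: bloom (1), softens (2), near (1), mud (1) → 5
Line 2: tranquility (4), stirs (1), again (2) → 7
Line 3: high (1), in (1), four (1), salmon (2) → 5
Total: 5 + 7 + 5 = 17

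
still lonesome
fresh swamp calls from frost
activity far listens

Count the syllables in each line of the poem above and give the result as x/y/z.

Line 1: "still lonesome": 1+2 = 3
Line 2: "fresh swamp calls from frost": 1+1+1+1+1 = 5
Line 3: "activity far listens": 4+1+2 = 7

3/5/7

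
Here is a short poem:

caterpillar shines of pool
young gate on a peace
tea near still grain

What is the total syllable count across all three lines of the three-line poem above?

Line 1: caterpillar(4) + shines(1) + of(1) + pool(1) = 7
Line 2: young(1) + gate(1) + on(1) + a(1) + peace(1) = 5
Line 3: tea(1) + near(1) + still(1) + grain(1) = 4
Total: 7 + 5 + 4 = 16

16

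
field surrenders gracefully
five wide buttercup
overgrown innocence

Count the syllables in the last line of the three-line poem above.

6

The last line: overgrown (3), innocence (3) → 6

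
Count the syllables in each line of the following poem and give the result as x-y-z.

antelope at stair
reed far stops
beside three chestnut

5-3-5

Line 1: "antelope at stair": 3+1+1 = 5
Line 2: "reed far stops": 1+1+1 = 3
Line 3: "beside three chestnut": 2+1+2 = 5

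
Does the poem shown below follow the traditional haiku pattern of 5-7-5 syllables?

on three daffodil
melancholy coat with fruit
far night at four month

Yes

Line 1: on(1) + three(1) + daffodil(3) = 5 ✓
Line 2: melancholy(4) + coat(1) + with(1) + fruit(1) = 7 ✓
Line 3: far(1) + night(1) + at(1) + four(1) + month(1) = 5 ✓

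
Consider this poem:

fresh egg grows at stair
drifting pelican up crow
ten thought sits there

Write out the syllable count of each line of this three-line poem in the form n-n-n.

Line 1: "fresh egg grows at stair": 1+1+1+1+1 = 5
Line 2: "drifting pelican up crow": 2+3+1+1 = 7
Line 3: "ten thought sits there": 1+1+1+1 = 4

5-7-4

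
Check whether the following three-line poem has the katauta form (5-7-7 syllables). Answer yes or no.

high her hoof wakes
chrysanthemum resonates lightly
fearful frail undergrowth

No

Line 1: high(1) + her(1) + hoof(1) + wakes(1) = 4 (expected 5)
Line 2: chrysanthemum(4) + resonates(3) + lightly(2) = 9 (expected 7)
Line 3: fearful(2) + frail(1) + undergrowth(3) = 6 (expected 7)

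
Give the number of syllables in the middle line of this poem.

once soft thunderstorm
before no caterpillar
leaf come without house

The middle line: before(2) + no(1) + caterpillar(4) = 7

7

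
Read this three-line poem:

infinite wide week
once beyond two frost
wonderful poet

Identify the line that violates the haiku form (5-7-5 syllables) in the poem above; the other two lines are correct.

Line 1: "infinite wide week": 3+1+1 = 5 ✓
Line 2: "once beyond two frost": 1+2+1+1 = 5 (expected 7)
Line 3: "wonderful poet": 3+2 = 5 ✓

Line 2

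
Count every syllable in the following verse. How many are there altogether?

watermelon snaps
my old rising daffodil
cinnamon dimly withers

19

Line 1: watermelon (4), snaps (1) → 5
Line 2: my (1), old (1), rising (2), daffodil (3) → 7
Line 3: cinnamon (3), dimly (2), withers (2) → 7
Total: 5 + 7 + 7 = 19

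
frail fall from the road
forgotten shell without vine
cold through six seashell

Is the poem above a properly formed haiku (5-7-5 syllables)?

Yes

Line 1: "frail fall from the road": 1+1+1+1+1 = 5 ✓
Line 2: "forgotten shell without vine": 3+1+2+1 = 7 ✓
Line 3: "cold through six seashell": 1+1+1+2 = 5 ✓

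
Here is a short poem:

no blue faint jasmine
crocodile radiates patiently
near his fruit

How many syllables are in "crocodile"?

3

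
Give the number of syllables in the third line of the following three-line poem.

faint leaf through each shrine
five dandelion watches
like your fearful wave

5

The third line: like(1) + your(1) + fearful(2) + wave(1) = 5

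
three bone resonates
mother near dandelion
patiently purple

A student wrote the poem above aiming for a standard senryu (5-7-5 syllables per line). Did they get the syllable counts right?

Yes

Line 1: three(1) + bone(1) + resonates(3) = 5 ✓
Line 2: mother(2) + near(1) + dandelion(4) = 7 ✓
Line 3: patiently(3) + purple(2) = 5 ✓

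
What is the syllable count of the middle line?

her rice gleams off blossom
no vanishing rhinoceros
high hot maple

The middle line: no (1), vanishing (3), rhinoceros (4) → 8

8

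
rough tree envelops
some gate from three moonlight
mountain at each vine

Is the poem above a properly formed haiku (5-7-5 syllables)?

No

Line 1: "rough tree envelops": 1+1+3 = 5 ✓
Line 2: "some gate from three moonlight": 1+1+1+1+2 = 6 (expected 7)
Line 3: "mountain at each vine": 2+1+1+1 = 5 ✓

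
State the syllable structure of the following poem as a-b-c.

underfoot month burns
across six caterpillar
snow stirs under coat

Line 1: underfoot(3) + month(1) + burns(1) = 5
Line 2: across(2) + six(1) + caterpillar(4) = 7
Line 3: snow(1) + stirs(1) + under(2) + coat(1) = 5

5-7-5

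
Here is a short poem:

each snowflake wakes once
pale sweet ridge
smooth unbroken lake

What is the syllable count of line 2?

Line 2: "pale sweet ridge": 1+1+1 = 3

3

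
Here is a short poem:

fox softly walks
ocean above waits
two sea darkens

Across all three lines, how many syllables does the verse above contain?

13

Line 1: fox (1), softly (2), walks (1) → 4
Line 2: ocean (2), above (2), waits (1) → 5
Line 3: two (1), sea (1), darkens (2) → 4
Total: 4 + 5 + 4 = 13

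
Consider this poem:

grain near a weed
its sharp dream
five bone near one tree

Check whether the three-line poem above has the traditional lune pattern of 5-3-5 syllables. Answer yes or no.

Line 1: grain (1), near (1), a (1), weed (1) → 4 (expected 5)
Line 2: its (1), sharp (1), dream (1) → 3 ✓
Line 3: five (1), bone (1), near (1), one (1), tree (1) → 5 ✓

No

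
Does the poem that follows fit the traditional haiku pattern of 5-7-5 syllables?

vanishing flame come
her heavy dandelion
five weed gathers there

Yes

Line 1: "vanishing flame come": 3+1+1 = 5 ✓
Line 2: "her heavy dandelion": 1+2+4 = 7 ✓
Line 3: "five weed gathers there": 1+1+2+1 = 5 ✓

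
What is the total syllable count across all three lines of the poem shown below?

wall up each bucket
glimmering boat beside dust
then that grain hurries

17

Line 1: "wall up each bucket": 1+1+1+2 = 5
Line 2: "glimmering boat beside dust": 3+1+2+1 = 7
Line 3: "then that grain hurries": 1+1+1+2 = 5
Total: 5 + 7 + 5 = 17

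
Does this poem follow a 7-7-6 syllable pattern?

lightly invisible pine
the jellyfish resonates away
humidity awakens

No

Line 1: lightly(2) + invisible(4) + pine(1) = 7 ✓
Line 2: the(1) + jellyfish(3) + resonates(3) + away(2) = 9 (expected 7)
Line 3: humidity(4) + awakens(3) = 7 (expected 6)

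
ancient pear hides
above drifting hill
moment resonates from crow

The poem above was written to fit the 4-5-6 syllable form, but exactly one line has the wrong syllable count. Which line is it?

Line 1: ancient(2) + pear(1) + hides(1) = 4 ✓
Line 2: above(2) + drifting(2) + hill(1) = 5 ✓
Line 3: moment(2) + resonates(3) + from(1) + crow(1) = 7 (expected 6)

Line 3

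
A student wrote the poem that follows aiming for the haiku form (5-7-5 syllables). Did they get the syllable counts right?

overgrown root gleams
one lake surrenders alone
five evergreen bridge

Line 1: overgrown (3), root (1), gleams (1) → 5 ✓
Line 2: one (1), lake (1), surrenders (3), alone (2) → 7 ✓
Line 3: five (1), evergreen (3), bridge (1) → 5 ✓

Yes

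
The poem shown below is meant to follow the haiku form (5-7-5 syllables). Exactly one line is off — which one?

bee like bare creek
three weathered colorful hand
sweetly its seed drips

Line 1: "bee like bare creek": 1+1+1+1 = 4 (expected 5)
Line 2: "three weathered colorful hand": 1+2+3+1 = 7 ✓
Line 3: "sweetly its seed drips": 2+1+1+1 = 5 ✓

The first line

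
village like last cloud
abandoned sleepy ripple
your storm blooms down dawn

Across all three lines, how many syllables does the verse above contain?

Line 1: village(2) + like(1) + last(1) + cloud(1) = 5
Line 2: abandoned(3) + sleepy(2) + ripple(2) = 7
Line 3: your(1) + storm(1) + blooms(1) + down(1) + dawn(1) = 5
Total: 5 + 7 + 5 = 17

17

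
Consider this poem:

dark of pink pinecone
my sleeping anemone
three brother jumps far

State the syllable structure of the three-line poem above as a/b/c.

5/7/5

Line 1: "dark of pink pinecone": 1+1+1+2 = 5
Line 2: "my sleeping anemone": 1+2+4 = 7
Line 3: "three brother jumps far": 1+2+1+1 = 5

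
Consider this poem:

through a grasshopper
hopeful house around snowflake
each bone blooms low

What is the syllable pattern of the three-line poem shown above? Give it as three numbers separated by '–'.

Line 1: through (1), a (1), grasshopper (3) → 5
Line 2: hopeful (2), house (1), around (2), snowflake (2) → 7
Line 3: each (1), bone (1), blooms (1), low (1) → 4

5–7–4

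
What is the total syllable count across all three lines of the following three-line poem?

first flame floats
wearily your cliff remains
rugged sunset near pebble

17

Line 1: first(1) + flame(1) + floats(1) = 3
Line 2: wearily(3) + your(1) + cliff(1) + remains(2) = 7
Line 3: rugged(2) + sunset(2) + near(1) + pebble(2) = 7
Total: 3 + 7 + 7 = 17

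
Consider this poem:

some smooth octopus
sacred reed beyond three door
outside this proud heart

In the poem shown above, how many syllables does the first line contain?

5

The first line: some (1), smooth (1), octopus (3) → 5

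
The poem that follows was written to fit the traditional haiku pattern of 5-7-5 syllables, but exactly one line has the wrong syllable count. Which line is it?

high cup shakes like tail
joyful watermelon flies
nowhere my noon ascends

Line 3

Line 1: high (1), cup (1), shakes (1), like (1), tail (1) → 5 ✓
Line 2: joyful (2), watermelon (4), flies (1) → 7 ✓
Line 3: nowhere (2), my (1), noon (1), ascends (2) → 6 (expected 5)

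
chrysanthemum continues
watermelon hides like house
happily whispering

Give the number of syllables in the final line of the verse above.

6

The final line: happily (3), whispering (3) → 6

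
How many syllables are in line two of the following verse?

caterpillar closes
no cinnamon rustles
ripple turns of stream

Line two: no (1), cinnamon (3), rustles (2) → 6

6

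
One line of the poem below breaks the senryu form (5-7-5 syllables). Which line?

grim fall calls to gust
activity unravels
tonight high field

Line 3

Line 1: grim(1) + fall(1) + calls(1) + to(1) + gust(1) = 5 ✓
Line 2: activity(4) + unravels(3) = 7 ✓
Line 3: tonight(2) + high(1) + field(1) = 4 (expected 5)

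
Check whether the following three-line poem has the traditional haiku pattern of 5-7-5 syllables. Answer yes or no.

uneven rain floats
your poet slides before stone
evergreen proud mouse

Line 1: "uneven rain floats": 3+1+1 = 5 ✓
Line 2: "your poet slides before stone": 1+2+1+2+1 = 7 ✓
Line 3: "evergreen proud mouse": 3+1+1 = 5 ✓

Yes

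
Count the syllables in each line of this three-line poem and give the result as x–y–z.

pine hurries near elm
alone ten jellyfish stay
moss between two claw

5–7–5

Line 1: pine(1) + hurries(2) + near(1) + elm(1) = 5
Line 2: alone(2) + ten(1) + jellyfish(3) + stay(1) = 7
Line 3: moss(1) + between(2) + two(1) + claw(1) = 5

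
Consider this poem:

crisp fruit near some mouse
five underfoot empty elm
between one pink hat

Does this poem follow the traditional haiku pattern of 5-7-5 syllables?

Yes

Line 1: crisp(1) + fruit(1) + near(1) + some(1) + mouse(1) = 5 ✓
Line 2: five(1) + underfoot(3) + empty(2) + elm(1) = 7 ✓
Line 3: between(2) + one(1) + pink(1) + hat(1) = 5 ✓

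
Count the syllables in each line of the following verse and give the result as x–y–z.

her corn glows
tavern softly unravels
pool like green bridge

Line 1: her (1), corn (1), glows (1) → 3
Line 2: tavern (2), softly (2), unravels (3) → 7
Line 3: pool (1), like (1), green (1), bridge (1) → 4

3–7–4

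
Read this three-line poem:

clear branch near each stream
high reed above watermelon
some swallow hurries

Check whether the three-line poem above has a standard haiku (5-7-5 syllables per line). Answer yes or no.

No

Line 1: clear(1) + branch(1) + near(1) + each(1) + stream(1) = 5 ✓
Line 2: high(1) + reed(1) + above(2) + watermelon(4) = 8 (expected 7)
Line 3: some(1) + swallow(2) + hurries(2) = 5 ✓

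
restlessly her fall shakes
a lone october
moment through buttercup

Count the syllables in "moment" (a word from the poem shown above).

2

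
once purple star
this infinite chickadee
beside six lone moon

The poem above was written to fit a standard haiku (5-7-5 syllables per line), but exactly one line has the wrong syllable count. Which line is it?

Line 1

Line 1: once (1), purple (2), star (1) → 4 (expected 5)
Line 2: this (1), infinite (3), chickadee (3) → 7 ✓
Line 3: beside (2), six (1), lone (1), moon (1) → 5 ✓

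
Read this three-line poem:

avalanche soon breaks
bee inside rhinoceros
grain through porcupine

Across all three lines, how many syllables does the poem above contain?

17

Line 1: avalanche (3), soon (1), breaks (1) → 5
Line 2: bee (1), inside (2), rhinoceros (4) → 7
Line 3: grain (1), through (1), porcupine (3) → 5
Total: 5 + 7 + 5 = 17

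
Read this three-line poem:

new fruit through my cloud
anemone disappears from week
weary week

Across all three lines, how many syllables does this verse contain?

Line 1: new(1) + fruit(1) + through(1) + my(1) + cloud(1) = 5
Line 2: anemone(4) + disappears(3) + from(1) + week(1) = 9
Line 3: weary(2) + week(1) = 3
Total: 5 + 9 + 3 = 17

17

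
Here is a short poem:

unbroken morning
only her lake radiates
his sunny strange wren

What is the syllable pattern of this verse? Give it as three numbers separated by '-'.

Line 1: unbroken(3) + morning(2) = 5
Line 2: only(2) + her(1) + lake(1) + radiates(3) = 7
Line 3: his(1) + sunny(2) + strange(1) + wren(1) = 5

5-7-5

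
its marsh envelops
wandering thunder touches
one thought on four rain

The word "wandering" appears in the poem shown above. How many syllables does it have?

3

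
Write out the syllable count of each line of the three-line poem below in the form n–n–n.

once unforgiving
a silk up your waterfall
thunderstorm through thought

5–7–5

Line 1: "once unforgiving": 1+4 = 5
Line 2: "a silk up your waterfall": 1+1+1+1+3 = 7
Line 3: "thunderstorm through thought": 3+1+1 = 5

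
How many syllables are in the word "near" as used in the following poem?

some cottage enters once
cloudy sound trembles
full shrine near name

"near" has 1 syllable.

1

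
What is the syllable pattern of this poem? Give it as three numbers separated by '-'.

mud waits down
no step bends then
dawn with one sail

Line 1: mud(1) + waits(1) + down(1) = 3
Line 2: no(1) + step(1) + bends(1) + then(1) = 4
Line 3: dawn(1) + with(1) + one(1) + sail(1) = 4

3-4-4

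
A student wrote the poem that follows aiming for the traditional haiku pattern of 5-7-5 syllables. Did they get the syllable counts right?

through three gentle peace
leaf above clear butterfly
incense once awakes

Yes

Line 1: through (1), three (1), gentle (2), peace (1) → 5 ✓
Line 2: leaf (1), above (2), clear (1), butterfly (3) → 7 ✓
Line 3: incense (2), once (1), awakes (2) → 5 ✓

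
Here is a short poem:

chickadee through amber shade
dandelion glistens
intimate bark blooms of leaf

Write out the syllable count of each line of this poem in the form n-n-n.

7-6-7

Line 1: "chickadee through amber shade": 3+1+2+1 = 7
Line 2: "dandelion glistens": 4+2 = 6
Line 3: "intimate bark blooms of leaf": 3+1+1+1+1 = 7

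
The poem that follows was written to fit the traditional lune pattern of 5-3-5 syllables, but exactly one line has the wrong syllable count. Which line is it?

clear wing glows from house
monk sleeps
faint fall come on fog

Line 2

Line 1: clear (1), wing (1), glows (1), from (1), house (1) → 5 ✓
Line 2: monk (1), sleeps (1) → 2 (expected 3)
Line 3: faint (1), fall (1), come (1), on (1), fog (1) → 5 ✓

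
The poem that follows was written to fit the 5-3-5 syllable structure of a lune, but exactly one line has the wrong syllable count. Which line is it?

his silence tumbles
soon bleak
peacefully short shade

The second line

Line 1: his (1), silence (2), tumbles (2) → 5 ✓
Line 2: soon (1), bleak (1) → 2 (expected 3)
Line 3: peacefully (3), short (1), shade (1) → 5 ✓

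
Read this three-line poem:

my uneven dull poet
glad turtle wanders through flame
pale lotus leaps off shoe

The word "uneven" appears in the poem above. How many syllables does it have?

3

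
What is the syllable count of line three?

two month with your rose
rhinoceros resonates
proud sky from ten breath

Line three: proud (1), sky (1), from (1), ten (1), breath (1) → 5

5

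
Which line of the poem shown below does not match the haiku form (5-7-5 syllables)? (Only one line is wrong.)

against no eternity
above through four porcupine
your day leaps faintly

Line 1: "against no eternity": 2+1+4 = 7 (expected 5)
Line 2: "above through four porcupine": 2+1+1+3 = 7 ✓
Line 3: "your day leaps faintly": 1+1+1+2 = 5 ✓

The first line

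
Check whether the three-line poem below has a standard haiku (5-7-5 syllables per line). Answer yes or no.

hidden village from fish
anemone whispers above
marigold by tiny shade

Line 1: hidden (2), village (2), from (1), fish (1) → 6 (expected 5)
Line 2: anemone (4), whispers (2), above (2) → 8 (expected 7)
Line 3: marigold (3), by (1), tiny (2), shade (1) → 7 (expected 5)

No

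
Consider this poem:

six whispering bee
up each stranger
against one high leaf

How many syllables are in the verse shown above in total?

14

Line 1: six(1) + whispering(3) + bee(1) = 5
Line 2: up(1) + each(1) + stranger(2) = 4
Line 3: against(2) + one(1) + high(1) + leaf(1) = 5
Total: 5 + 4 + 5 = 14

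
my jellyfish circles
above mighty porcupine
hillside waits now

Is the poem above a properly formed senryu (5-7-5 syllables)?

Line 1: my(1) + jellyfish(3) + circles(2) = 6 (expected 5)
Line 2: above(2) + mighty(2) + porcupine(3) = 7 ✓
Line 3: hillside(2) + waits(1) + now(1) = 4 (expected 5)

No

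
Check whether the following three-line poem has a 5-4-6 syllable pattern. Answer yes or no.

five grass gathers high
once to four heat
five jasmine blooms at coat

Yes

Line 1: five(1) + grass(1) + gathers(2) + high(1) = 5 ✓
Line 2: once(1) + to(1) + four(1) + heat(1) = 4 ✓
Line 3: five(1) + jasmine(2) + blooms(1) + at(1) + coat(1) = 6 ✓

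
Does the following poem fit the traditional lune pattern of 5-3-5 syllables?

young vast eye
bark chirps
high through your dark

Line 1: young(1) + vast(1) + eye(1) = 3 (expected 5)
Line 2: bark(1) + chirps(1) = 2 (expected 3)
Line 3: high(1) + through(1) + your(1) + dark(1) = 4 (expected 5)

No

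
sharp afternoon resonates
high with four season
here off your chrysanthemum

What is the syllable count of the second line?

The second line: high (1), with (1), four (1), season (2) → 5

5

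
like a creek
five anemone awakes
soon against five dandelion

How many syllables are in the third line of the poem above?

8

The third line: "soon against five dandelion": 1+2+1+4 = 8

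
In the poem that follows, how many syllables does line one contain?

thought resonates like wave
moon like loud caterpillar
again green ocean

Line one: thought (1), resonates (3), like (1), wave (1) → 6

6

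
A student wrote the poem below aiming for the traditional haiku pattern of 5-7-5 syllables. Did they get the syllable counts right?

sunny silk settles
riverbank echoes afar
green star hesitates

Yes

Line 1: "sunny silk settles": 2+1+2 = 5 ✓
Line 2: "riverbank echoes afar": 3+2+2 = 7 ✓
Line 3: "green star hesitates": 1+1+3 = 5 ✓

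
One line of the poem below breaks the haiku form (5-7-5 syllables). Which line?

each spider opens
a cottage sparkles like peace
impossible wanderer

Line 3

Line 1: each (1), spider (2), opens (2) → 5 ✓
Line 2: a (1), cottage (2), sparkles (2), like (1), peace (1) → 7 ✓
Line 3: impossible (4), wanderer (3) → 7 (expected 5)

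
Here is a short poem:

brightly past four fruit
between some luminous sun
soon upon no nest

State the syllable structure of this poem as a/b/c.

Line 1: "brightly past four fruit": 2+1+1+1 = 5
Line 2: "between some luminous sun": 2+1+3+1 = 7
Line 3: "soon upon no nest": 1+2+1+1 = 5

5/7/5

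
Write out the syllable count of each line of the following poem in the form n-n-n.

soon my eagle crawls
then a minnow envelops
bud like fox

5-7-3

Line 1: soon(1) + my(1) + eagle(2) + crawls(1) = 5
Line 2: then(1) + a(1) + minnow(2) + envelops(3) = 7
Line 3: bud(1) + like(1) + fox(1) = 3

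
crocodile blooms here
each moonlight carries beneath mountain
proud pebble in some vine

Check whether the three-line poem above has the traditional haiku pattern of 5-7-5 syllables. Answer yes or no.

Line 1: crocodile(3) + blooms(1) + here(1) = 5 ✓
Line 2: each(1) + moonlight(2) + carries(2) + beneath(2) + mountain(2) = 9 (expected 7)
Line 3: proud(1) + pebble(2) + in(1) + some(1) + vine(1) = 6 (expected 5)

No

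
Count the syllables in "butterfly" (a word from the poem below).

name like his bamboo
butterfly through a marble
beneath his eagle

"butterfly" has 3 syllables.

3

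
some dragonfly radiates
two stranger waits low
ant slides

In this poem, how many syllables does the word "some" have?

1

"some" has 1 syllable.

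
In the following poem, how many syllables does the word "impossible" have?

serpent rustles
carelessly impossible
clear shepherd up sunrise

4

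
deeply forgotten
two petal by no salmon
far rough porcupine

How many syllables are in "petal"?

2

"petal" has 2 syllables.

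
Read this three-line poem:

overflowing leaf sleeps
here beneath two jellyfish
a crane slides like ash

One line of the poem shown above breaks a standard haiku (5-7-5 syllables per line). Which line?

Line 1: overflowing(4) + leaf(1) + sleeps(1) = 6 (expected 5)
Line 2: here(1) + beneath(2) + two(1) + jellyfish(3) = 7 ✓
Line 3: a(1) + crane(1) + slides(1) + like(1) + ash(1) = 5 ✓

The first line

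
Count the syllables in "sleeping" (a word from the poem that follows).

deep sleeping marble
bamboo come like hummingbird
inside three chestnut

2

"sleeping" has 2 syllables.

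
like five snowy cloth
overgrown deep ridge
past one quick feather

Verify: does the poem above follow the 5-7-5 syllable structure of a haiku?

Line 1: like(1) + five(1) + snowy(2) + cloth(1) = 5 ✓
Line 2: overgrown(3) + deep(1) + ridge(1) = 5 (expected 7)
Line 3: past(1) + one(1) + quick(1) + feather(2) = 5 ✓

No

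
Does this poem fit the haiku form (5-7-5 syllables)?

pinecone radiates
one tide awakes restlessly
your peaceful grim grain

Yes

Line 1: pinecone (2), radiates (3) → 5 ✓
Line 2: one (1), tide (1), awakes (2), restlessly (3) → 7 ✓
Line 3: your (1), peaceful (2), grim (1), grain (1) → 5 ✓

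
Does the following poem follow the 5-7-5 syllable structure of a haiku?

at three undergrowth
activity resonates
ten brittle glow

Line 1: "at three undergrowth": 1+1+3 = 5 ✓
Line 2: "activity resonates": 4+3 = 7 ✓
Line 3: "ten brittle glow": 1+2+1 = 4 (expected 5)

No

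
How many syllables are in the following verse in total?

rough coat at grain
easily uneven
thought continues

14

Line 1: "rough coat at grain": 1+1+1+1 = 4
Line 2: "easily uneven": 3+3 = 6
Line 3: "thought continues": 1+3 = 4
Total: 4 + 6 + 4 = 14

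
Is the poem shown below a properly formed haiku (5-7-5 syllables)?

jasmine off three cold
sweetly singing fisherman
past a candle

No

Line 1: jasmine(2) + off(1) + three(1) + cold(1) = 5 ✓
Line 2: sweetly(2) + singing(2) + fisherman(3) = 7 ✓
Line 3: past(1) + a(1) + candle(2) = 4 (expected 5)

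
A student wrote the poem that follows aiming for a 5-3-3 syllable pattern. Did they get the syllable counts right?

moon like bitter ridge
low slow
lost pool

Line 1: moon (1), like (1), bitter (2), ridge (1) → 5 ✓
Line 2: low (1), slow (1) → 2 (expected 3)
Line 3: lost (1), pool (1) → 2 (expected 3)

No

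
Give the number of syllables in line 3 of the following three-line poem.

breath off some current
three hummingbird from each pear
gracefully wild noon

5

Line 3: "gracefully wild noon": 3+1+1 = 5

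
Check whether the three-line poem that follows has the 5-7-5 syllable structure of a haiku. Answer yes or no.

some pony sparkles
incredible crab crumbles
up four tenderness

Line 1: some(1) + pony(2) + sparkles(2) = 5 ✓
Line 2: incredible(4) + crab(1) + crumbles(2) = 7 ✓
Line 3: up(1) + four(1) + tenderness(3) = 5 ✓

Yes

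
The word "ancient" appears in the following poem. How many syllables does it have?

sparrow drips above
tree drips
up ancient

2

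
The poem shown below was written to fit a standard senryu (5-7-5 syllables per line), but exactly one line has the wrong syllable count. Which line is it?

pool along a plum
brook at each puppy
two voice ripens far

Line 1: "pool along a plum": 1+2+1+1 = 5 ✓
Line 2: "brook at each puppy": 1+1+1+2 = 5 (expected 7)
Line 3: "two voice ripens far": 1+1+2+1 = 5 ✓

Line 2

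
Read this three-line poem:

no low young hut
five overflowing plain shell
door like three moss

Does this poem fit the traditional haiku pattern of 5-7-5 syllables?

Line 1: "no low young hut": 1+1+1+1 = 4 (expected 5)
Line 2: "five overflowing plain shell": 1+4+1+1 = 7 ✓
Line 3: "door like three moss": 1+1+1+1 = 4 (expected 5)

No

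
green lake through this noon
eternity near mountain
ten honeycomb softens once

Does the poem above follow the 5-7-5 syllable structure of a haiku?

No

Line 1: green(1) + lake(1) + through(1) + this(1) + noon(1) = 5 ✓
Line 2: eternity(4) + near(1) + mountain(2) = 7 ✓
Line 3: ten(1) + honeycomb(3) + softens(2) + once(1) = 7 (expected 5)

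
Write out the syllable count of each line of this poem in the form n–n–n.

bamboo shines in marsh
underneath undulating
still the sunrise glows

5–7–5

Line 1: "bamboo shines in marsh": 2+1+1+1 = 5
Line 2: "underneath undulating": 3+4 = 7
Line 3: "still the sunrise glows": 1+1+2+1 = 5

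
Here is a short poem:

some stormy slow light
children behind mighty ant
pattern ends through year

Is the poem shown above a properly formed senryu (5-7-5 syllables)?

Yes

Line 1: some (1), stormy (2), slow (1), light (1) → 5 ✓
Line 2: children (2), behind (2), mighty (2), ant (1) → 7 ✓
Line 3: pattern (2), ends (1), through (1), year (1) → 5 ✓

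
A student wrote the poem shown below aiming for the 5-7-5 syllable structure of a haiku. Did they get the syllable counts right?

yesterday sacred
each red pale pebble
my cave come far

No

Line 1: yesterday (3), sacred (2) → 5 ✓
Line 2: each (1), red (1), pale (1), pebble (2) → 5 (expected 7)
Line 3: my (1), cave (1), come (1), far (1) → 4 (expected 5)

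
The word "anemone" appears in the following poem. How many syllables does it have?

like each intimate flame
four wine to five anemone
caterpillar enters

4

"anemone" has 4 syllables.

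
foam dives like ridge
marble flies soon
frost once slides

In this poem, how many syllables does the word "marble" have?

"marble" has 2 syllables.

2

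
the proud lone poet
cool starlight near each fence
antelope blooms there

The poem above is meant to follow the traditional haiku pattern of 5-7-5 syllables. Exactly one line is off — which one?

The second line

Line 1: "the proud lone poet": 1+1+1+2 = 5 ✓
Line 2: "cool starlight near each fence": 1+2+1+1+1 = 6 (expected 7)
Line 3: "antelope blooms there": 3+1+1 = 5 ✓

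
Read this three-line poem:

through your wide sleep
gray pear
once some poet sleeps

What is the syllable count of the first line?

The first line: through(1) + your(1) + wide(1) + sleep(1) = 4

4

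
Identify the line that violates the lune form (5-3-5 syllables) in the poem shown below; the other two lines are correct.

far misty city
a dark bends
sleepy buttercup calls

Line 1: far(1) + misty(2) + city(2) = 5 ✓
Line 2: a(1) + dark(1) + bends(1) = 3 ✓
Line 3: sleepy(2) + buttercup(3) + calls(1) = 6 (expected 5)

The third line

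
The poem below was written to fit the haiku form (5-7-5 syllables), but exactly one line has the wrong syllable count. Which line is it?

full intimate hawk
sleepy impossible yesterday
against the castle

Line 2

Line 1: full (1), intimate (3), hawk (1) → 5 ✓
Line 2: sleepy (2), impossible (4), yesterday (3) → 9 (expected 7)
Line 3: against (2), the (1), castle (2) → 5 ✓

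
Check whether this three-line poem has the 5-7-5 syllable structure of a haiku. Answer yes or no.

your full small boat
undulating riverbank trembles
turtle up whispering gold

Line 1: "your full small boat": 1+1+1+1 = 4 (expected 5)
Line 2: "undulating riverbank trembles": 4+3+2 = 9 (expected 7)
Line 3: "turtle up whispering gold": 2+1+3+1 = 7 (expected 5)

No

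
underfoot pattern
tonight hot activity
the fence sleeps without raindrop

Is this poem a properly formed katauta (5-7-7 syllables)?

Line 1: underfoot (3), pattern (2) → 5 ✓
Line 2: tonight (2), hot (1), activity (4) → 7 ✓
Line 3: the (1), fence (1), sleeps (1), without (2), raindrop (2) → 7 ✓

Yes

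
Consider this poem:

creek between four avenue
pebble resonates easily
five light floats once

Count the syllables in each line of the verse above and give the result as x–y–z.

7–8–4

Line 1: "creek between four avenue": 1+2+1+3 = 7
Line 2: "pebble resonates easily": 2+3+3 = 8
Line 3: "five light floats once": 1+1+1+1 = 4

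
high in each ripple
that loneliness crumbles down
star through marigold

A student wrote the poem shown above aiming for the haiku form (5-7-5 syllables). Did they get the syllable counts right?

Yes

Line 1: high(1) + in(1) + each(1) + ripple(2) = 5 ✓
Line 2: that(1) + loneliness(3) + crumbles(2) + down(1) = 7 ✓
Line 3: star(1) + through(1) + marigold(3) = 5 ✓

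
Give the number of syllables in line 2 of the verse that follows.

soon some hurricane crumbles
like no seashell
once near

4

Line 2: "like no seashell": 1+1+2 = 4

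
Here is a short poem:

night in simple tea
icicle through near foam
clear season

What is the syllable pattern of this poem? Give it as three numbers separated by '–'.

5–6–3

Line 1: "night in simple tea": 1+1+2+1 = 5
Line 2: "icicle through near foam": 3+1+1+1 = 6
Line 3: "clear season": 1+2 = 3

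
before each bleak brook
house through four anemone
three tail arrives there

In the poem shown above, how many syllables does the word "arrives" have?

2

"arrives" has 2 syllables.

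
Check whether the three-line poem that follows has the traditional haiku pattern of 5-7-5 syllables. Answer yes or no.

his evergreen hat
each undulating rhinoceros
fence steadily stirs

No

Line 1: his(1) + evergreen(3) + hat(1) = 5 ✓
Line 2: each(1) + undulating(4) + rhinoceros(4) = 9 (expected 7)
Line 3: fence(1) + steadily(3) + stirs(1) = 5 ✓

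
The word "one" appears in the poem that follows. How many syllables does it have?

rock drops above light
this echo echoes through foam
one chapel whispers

1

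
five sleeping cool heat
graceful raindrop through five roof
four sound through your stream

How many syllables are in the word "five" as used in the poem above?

1

"five" has 1 syllable.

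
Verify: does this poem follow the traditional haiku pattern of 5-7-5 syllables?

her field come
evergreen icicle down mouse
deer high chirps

No

Line 1: her (1), field (1), come (1) → 3 (expected 5)
Line 2: evergreen (3), icicle (3), down (1), mouse (1) → 8 (expected 7)
Line 3: deer (1), high (1), chirps (1) → 3 (expected 5)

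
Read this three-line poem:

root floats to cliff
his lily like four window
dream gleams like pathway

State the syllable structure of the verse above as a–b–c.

Line 1: root (1), floats (1), to (1), cliff (1) → 4
Line 2: his (1), lily (2), like (1), four (1), window (2) → 7
Line 3: dream (1), gleams (1), like (1), pathway (2) → 5

4–7–5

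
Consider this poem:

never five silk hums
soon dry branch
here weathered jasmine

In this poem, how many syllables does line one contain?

Line one: never(2) + five(1) + silk(1) + hums(1) = 5

5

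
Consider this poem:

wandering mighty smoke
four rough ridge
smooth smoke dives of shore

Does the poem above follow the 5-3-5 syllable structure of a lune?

Line 1: wandering (3), mighty (2), smoke (1) → 6 (expected 5)
Line 2: four (1), rough (1), ridge (1) → 3 ✓
Line 3: smooth (1), smoke (1), dives (1), of (1), shore (1) → 5 ✓

No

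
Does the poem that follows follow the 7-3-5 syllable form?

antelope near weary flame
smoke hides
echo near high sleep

Line 1: antelope(3) + near(1) + weary(2) + flame(1) = 7 ✓
Line 2: smoke(1) + hides(1) = 2 (expected 3)
Line 3: echo(2) + near(1) + high(1) + sleep(1) = 5 ✓

No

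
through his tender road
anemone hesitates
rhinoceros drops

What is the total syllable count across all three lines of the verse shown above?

Line 1: "through his tender road": 1+1+2+1 = 5
Line 2: "anemone hesitates": 4+3 = 7
Line 3: "rhinoceros drops": 4+1 = 5
Total: 5 + 7 + 5 = 17

17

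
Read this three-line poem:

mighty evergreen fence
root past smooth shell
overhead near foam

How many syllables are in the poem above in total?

15

Line 1: "mighty evergreen fence": 2+3+1 = 6
Line 2: "root past smooth shell": 1+1+1+1 = 4
Line 3: "overhead near foam": 3+1+1 = 5
Total: 6 + 4 + 5 = 15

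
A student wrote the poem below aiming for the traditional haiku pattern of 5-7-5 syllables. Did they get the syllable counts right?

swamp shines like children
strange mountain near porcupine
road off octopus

Yes

Line 1: swamp (1), shines (1), like (1), children (2) → 5 ✓
Line 2: strange (1), mountain (2), near (1), porcupine (3) → 7 ✓
Line 3: road (1), off (1), octopus (3) → 5 ✓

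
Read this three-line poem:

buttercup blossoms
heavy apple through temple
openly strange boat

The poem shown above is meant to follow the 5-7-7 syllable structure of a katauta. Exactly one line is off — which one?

Line 1: buttercup(3) + blossoms(2) = 5 ✓
Line 2: heavy(2) + apple(2) + through(1) + temple(2) = 7 ✓
Line 3: openly(3) + strange(1) + boat(1) = 5 (expected 7)

The third line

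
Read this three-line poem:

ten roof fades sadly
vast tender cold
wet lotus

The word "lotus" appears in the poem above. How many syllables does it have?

2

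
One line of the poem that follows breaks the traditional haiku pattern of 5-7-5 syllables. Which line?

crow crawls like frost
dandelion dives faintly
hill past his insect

Line 1

Line 1: crow (1), crawls (1), like (1), frost (1) → 4 (expected 5)
Line 2: dandelion (4), dives (1), faintly (2) → 7 ✓
Line 3: hill (1), past (1), his (1), insect (2) → 5 ✓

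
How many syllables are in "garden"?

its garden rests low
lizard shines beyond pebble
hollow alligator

"garden" has 2 syllables.

2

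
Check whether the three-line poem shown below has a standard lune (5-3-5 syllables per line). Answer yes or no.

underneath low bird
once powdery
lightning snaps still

No

Line 1: "underneath low bird": 3+1+1 = 5 ✓
Line 2: "once powdery": 1+3 = 4 (expected 3)
Line 3: "lightning snaps still": 2+1+1 = 4 (expected 5)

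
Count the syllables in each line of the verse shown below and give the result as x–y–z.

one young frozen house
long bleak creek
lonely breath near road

5–3–5

Line 1: one (1), young (1), frozen (2), house (1) → 5
Line 2: long (1), bleak (1), creek (1) → 3
Line 3: lonely (2), breath (1), near (1), road (1) → 5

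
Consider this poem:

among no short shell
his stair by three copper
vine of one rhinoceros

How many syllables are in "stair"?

1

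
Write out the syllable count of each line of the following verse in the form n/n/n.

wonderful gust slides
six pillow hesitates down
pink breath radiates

5/7/5

Line 1: wonderful (3), gust (1), slides (1) → 5
Line 2: six (1), pillow (2), hesitates (3), down (1) → 7
Line 3: pink (1), breath (1), radiates (3) → 5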